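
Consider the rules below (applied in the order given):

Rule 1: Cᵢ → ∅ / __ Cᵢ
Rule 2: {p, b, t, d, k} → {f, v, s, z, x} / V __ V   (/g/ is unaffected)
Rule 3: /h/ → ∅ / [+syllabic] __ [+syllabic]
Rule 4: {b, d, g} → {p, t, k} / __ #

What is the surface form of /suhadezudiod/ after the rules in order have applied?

Rule 1 (degemination): no segment meets the environment; /suhadezudiod/ is unchanged.
Rule 2 (intervocalic spirantization): /d/ is a stop between vowels /a/ and /e/, so it spirantizes to the fricative [z]. /d/ is a stop between vowels /u/ and /i/, so it spirantizes to the fricative [z]. /suhadezudiod/ → suhazezuziod.
Rule 3 (intervocalic h-deletion): /h/ occurs between vowels /u/ and /a/, so it deletes. /suhazezuziod/ → suazezuziod.
Rule 4 (final devoicing): /d/ is a voiced stop in word-final position, so it devoices to [t]. /suazezuziod/ → suazezuziot.

suazezuziot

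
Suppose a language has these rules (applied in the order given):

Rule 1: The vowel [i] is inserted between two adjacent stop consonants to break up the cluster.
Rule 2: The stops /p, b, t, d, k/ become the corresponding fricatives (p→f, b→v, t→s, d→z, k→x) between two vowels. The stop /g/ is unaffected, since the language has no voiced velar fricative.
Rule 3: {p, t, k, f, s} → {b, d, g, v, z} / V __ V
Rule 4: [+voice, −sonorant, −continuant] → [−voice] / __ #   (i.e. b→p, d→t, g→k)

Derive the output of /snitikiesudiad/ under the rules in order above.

snizixiezuziat

Rule 1 (stop-cluster i-epenthesis): no segment meets the environment; /snitikiesudiad/ is unchanged.
Rule 2 (intervocalic spirantization): /t/ is a stop between vowels /i/ and /i/, so it spirantizes to the fricative [s]. /k/ is a stop between vowels /i/ and /i/, so it spirantizes to the fricative [x]. /d/ is a stop between vowels /u/ and /i/, so it spirantizes to the fricative [z]. /snitikiesudiad/ → snisixiesuziad.
Rule 3 (intervocalic voicing): /s/ is a voiceless obstruent between vowels /i/ and /i/, so it voices to [z]. /s/ is a voiceless obstruent between vowels /e/ and /u/, so it voices to [z]. /snisixiesuziad/ → snizixiezuziad.
Rule 4 (final devoicing): /d/ is a voiced stop in word-final position, so it devoices to [t]. /snizixiezuziad/ → snizixiezuziat.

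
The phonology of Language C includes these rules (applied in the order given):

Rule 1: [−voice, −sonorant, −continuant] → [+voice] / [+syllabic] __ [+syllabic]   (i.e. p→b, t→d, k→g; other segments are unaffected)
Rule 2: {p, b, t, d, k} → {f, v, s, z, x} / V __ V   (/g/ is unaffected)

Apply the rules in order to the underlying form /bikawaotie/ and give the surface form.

Rule 1 (intervocalic voicing): /k/ is a voiceless stop between vowels /i/ and /a/, so it voices to [g]. /t/ is a voiceless stop between vowels /o/ and /i/, so it voices to [d]. /bikawaotie/ → bigawaodie.
Rule 2 (intervocalic spirantization): /d/ is a stop between vowels /o/ and /i/, so it spirantizes to the fricative [z]. /bigawaodie/ → bigawaozie.

bigawaozie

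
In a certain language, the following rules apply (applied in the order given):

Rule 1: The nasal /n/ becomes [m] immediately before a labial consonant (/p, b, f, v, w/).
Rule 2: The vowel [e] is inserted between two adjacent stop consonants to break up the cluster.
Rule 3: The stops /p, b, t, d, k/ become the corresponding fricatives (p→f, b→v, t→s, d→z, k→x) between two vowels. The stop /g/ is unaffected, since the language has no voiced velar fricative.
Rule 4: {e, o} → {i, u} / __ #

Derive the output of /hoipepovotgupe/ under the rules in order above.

hoifefovosegufi

Rule 1 (nasal place assimilation): no segment meets the environment; /hoipepovotgupe/ is unchanged.
Rule 2 (stop-cluster e-epenthesis): /t/ and /g/ form a stop–stop cluster, so [e] is inserted between them. /hoipepovotgupe/ → hoipepovotegupe.
Rule 3 (intervocalic spirantization): /p/ is a stop between vowels /i/ and /e/, so it spirantizes to the fricative [f]. /p/ is a stop between vowels /e/ and /o/, so it spirantizes to the fricative [f]. /t/ is a stop between vowels /o/ and /e/, so it spirantizes to the fricative [s]. /p/ is a stop between vowels /u/ and /e/, so it spirantizes to the fricative [f]. /hoipepovotegupe/ → hoifefovosegufe.
Rule 4 (final vowel raising): /e/ is a mid vowel in word-final position, so it raises to [i]. /hoifefovosegufe/ → hoifefovosegufi.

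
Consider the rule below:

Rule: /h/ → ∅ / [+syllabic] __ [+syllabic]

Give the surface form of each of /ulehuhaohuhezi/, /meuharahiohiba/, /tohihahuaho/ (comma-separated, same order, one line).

/ulehuhaohuhezi/: /h/ occurs between vowels /e/ and /u/, so it deletes. /h/ occurs between vowels /u/ and /a/, so it deletes. /h/ occurs between vowels /o/ and /u/, so it deletes. /h/ occurs between vowels /u/ and /e/, so it deletes. → [uleuaouezi].
/meuharahiohiba/: /h/ occurs between vowels /u/ and /a/, so it deletes. /h/ occurs between vowels /a/ and /i/, so it deletes. /h/ occurs between vowels /o/ and /i/, so it deletes. → [meuaraioiba].
/tohihahuaho/: /h/ occurs between vowels /o/ and /i/, so it deletes. /h/ occurs between vowels /i/ and /a/, so it deletes. /h/ occurs between vowels /a/ and /u/, so it deletes. /h/ occurs between vowels /a/ and /o/, so it deletes. → [toiauao].

uleuaouezi, meuaraioiba, toiauao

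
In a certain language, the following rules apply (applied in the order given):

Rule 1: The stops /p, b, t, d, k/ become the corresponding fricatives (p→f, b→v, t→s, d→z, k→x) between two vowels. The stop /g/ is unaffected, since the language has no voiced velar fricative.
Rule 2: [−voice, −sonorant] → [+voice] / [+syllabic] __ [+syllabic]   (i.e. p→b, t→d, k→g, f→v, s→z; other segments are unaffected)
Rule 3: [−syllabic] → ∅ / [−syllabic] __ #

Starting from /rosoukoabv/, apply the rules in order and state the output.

Rule 1 (intervocalic spirantization): /k/ is a stop between vowels /u/ and /o/, so it spirantizes to the fricative [x]. /rosoukoabv/ → rosouxoabv.
Rule 2 (intervocalic voicing): /s/ is a voiceless obstruent between vowels /o/ and /o/, so it voices to [z]. /rosouxoabv/ → rozouxoabv.
Rule 3 (final cluster simplification): /v/ is the second consonant of a word-final cluster /bv/, so it deletes. /rozouxoabv/ → rozouxoab.

rozouxoab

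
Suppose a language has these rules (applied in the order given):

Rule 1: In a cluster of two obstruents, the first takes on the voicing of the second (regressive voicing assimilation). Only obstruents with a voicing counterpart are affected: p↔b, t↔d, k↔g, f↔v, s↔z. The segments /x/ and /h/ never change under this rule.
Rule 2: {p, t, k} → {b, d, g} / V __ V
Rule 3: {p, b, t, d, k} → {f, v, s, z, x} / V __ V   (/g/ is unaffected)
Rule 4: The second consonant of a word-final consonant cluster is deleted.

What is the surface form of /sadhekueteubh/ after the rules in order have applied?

Rule 1 (regressive voicing assimilation): /d/ precedes the voiceless obstruent /h/, so it devoices to [t] by assimilation. /b/ precedes the voiceless obstruent /h/, so it devoices to [p] by assimilation. /sadhekueteubh/ → sathekueteuph.
Rule 2 (intervocalic voicing): /k/ is a voiceless stop between vowels /e/ and /u/, so it voices to [g]. /t/ is a voiceless stop between vowels /e/ and /e/, so it voices to [d]. /sathekueteuph/ → satheguedeuph.
Rule 3 (intervocalic spirantization): /d/ is a stop between vowels /e/ and /e/, so it spirantizes to the fricative [z]. /satheguedeuph/ → satheguezeuph.
Rule 4 (final cluster simplification): /h/ is the second consonant of a word-final cluster /ph/, so it deletes. /satheguezeuph/ → satheguezeup.

satheguezeup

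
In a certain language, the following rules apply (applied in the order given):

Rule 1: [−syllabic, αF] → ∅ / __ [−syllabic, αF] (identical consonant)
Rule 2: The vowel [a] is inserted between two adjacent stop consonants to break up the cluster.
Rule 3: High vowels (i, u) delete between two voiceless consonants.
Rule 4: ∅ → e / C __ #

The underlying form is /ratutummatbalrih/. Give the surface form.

Rule 1 (degemination): /mm/ is a geminate; the first /m/ deletes. /ratutummatbalrih/ → ratutumatbalrih.
Rule 2 (stop-cluster a-epenthesis): /t/ and /b/ form a stop–stop cluster, so [a] is inserted between them. /ratutumatbalrih/ → ratutumatabalrih.
Rule 3 (high vowel syncope): /u/ is a high vowel flanked by voiceless consonants /t/ and /t/, so it deletes. /ratutumatabalrih/ → rattumatabalrih.
Rule 4 (final e-epenthesis): the form ends in the consonant /h/, so [e] is inserted word-finally. /rattumatabalrih/ → rattumatabalrihe.

rattumatabalrihe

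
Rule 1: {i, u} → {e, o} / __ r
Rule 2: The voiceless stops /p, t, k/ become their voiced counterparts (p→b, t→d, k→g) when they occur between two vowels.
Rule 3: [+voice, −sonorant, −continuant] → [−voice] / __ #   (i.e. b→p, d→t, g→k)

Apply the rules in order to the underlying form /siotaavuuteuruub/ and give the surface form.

siodaavuudeoruup

Rule 1 (pre-rhotic lowering): /u/ is a high vowel immediately before /r/, so it lowers to [o]. /siotaavuuteuruub/ → siotaavuuteoruub.
Rule 2 (intervocalic voicing): /t/ is a voiceless stop between vowels /o/ and /a/, so it voices to [d]. /t/ is a voiceless stop between vowels /u/ and /e/, so it voices to [d]. /siotaavuuteoruub/ → siodaavuudeoruub.
Rule 3 (final devoicing): /b/ is a voiced stop in word-final position, so it devoices to [p]. /siodaavuudeoruub/ → siodaavuudeoruup.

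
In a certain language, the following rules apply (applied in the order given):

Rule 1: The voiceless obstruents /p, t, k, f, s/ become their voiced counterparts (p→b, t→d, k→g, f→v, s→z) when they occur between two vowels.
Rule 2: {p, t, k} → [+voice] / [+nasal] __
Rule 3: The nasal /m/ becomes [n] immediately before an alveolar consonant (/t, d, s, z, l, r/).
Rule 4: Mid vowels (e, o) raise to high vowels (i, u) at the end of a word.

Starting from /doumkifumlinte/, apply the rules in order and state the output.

doumgivunlindi

Rule 1 (intervocalic voicing): /f/ is a voiceless obstruent between vowels /i/ and /u/, so it voices to [v]. /doumkifumlinte/ → doumkivumlinte.
Rule 2 (post-nasal voicing): /k/ is a voiceless stop immediately after the nasal /m/, so it voices to [g]. /t/ is a voiceless stop immediately after the nasal /n/, so it voices to [d]. /doumkivumlinte/ → doumgivumlinde.
Rule 3 (nasal place assimilation): /m/ precedes the alveolar consonant /l/, so it assimilates in place to [n]. /doumgivumlinde/ → doumgivunlinde.
Rule 4 (final vowel raising): /e/ is a mid vowel in word-final position, so it raises to [i]. /doumgivunlinde/ → doumgivunlindi.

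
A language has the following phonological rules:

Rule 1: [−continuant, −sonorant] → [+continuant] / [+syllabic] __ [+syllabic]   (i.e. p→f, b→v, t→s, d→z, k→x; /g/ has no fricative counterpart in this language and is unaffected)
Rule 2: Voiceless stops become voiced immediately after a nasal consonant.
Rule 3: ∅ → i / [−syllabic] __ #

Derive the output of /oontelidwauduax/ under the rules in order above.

oondelidwauzuaxi

Rule 1 (intervocalic spirantization): /d/ is a stop between vowels /u/ and /u/, so it spirantizes to the fricative [z]. /oontelidwauduax/ → oontelidwauzuax.
Rule 2 (post-nasal voicing): /t/ is a voiceless stop immediately after the nasal /n/, so it voices to [d]. /oontelidwauzuax/ → oondelidwauzuax.
Rule 3 (final i-epenthesis): the form ends in the consonant /x/, so [i] is inserted word-finally. /oondelidwauzuax/ → oondelidwauzuaxi.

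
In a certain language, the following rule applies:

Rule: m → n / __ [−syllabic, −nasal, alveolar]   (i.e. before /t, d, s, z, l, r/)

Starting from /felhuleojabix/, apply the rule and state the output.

felhuleojabix

No segment of /felhuleojabix/ meets the structural description of the rule, so the form surfaces unchanged.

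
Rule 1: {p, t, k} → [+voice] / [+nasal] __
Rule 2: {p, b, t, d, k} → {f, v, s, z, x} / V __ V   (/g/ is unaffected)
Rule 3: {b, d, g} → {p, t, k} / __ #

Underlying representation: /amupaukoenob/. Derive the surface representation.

amufauxoenop

Rule 1 (post-nasal voicing): no segment meets the environment; /amupaukoenob/ is unchanged.
Rule 2 (intervocalic spirantization): /p/ is a stop between vowels /u/ and /a/, so it spirantizes to the fricative [f]. /k/ is a stop between vowels /u/ and /o/, so it spirantizes to the fricative [x]. /amupaukoenob/ → amufauxoenob.
Rule 3 (final devoicing): /b/ is a voiced stop in word-final position, so it devoices to [p]. /amufauxoenob/ → amufauxoenop.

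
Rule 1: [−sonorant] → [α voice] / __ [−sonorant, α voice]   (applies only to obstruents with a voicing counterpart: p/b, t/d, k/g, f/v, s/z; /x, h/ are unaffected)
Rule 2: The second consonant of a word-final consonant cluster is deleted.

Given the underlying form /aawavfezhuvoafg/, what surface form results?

Rule 1 (regressive voicing assimilation): /v/ precedes the voiceless obstruent /f/, so it devoices to [f] by assimilation. /z/ precedes the voiceless obstruent /h/, so it devoices to [s] by assimilation. /f/ precedes the voiced obstruent /g/, so it voices to [v] by assimilation. /aawavfezhuvoafg/ → aawaffeshuvoavg.
Rule 2 (final cluster simplification): /g/ is the second consonant of a word-final cluster /vg/, so it deletes. /aawaffeshuvoavg/ → aawaffeshuvoav.

aawaffeshuvoav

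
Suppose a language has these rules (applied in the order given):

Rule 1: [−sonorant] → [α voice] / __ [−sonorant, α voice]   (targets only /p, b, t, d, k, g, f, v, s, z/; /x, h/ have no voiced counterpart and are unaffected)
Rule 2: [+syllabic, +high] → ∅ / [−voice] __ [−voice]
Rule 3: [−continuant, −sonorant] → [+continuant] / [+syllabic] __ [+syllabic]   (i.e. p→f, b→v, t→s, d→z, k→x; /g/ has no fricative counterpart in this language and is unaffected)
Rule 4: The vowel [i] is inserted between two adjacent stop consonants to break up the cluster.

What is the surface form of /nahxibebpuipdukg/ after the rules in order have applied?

nahxivepipuibidugig

Rule 1 (regressive voicing assimilation): /b/ precedes the voiceless obstruent /p/, so it devoices to [p] by assimilation. /p/ precedes the voiced obstruent /d/, so it voices to [b] by assimilation. /k/ precedes the voiced obstruent /g/, so it voices to [g] by assimilation. /nahxibebpuipdukg/ → nahxibeppuibdugg.
Rule 2 (high vowel syncope): no segment meets the environment; /nahxibeppuibdugg/ is unchanged.
Rule 3 (intervocalic spirantization): /b/ is a stop between vowels /i/ and /e/, so it spirantizes to the fricative [v]. /nahxibeppuibdugg/ → nahxiveppuibdugg.
Rule 4 (stop-cluster i-epenthesis): /p/ and /p/ form a stop–stop cluster, so [i] is inserted between them. /b/ and /d/ form a stop–stop cluster, so [i] is inserted between them. /g/ and /g/ form a stop–stop cluster, so [i] is inserted between them. /nahxiveppuibdugg/ → nahxivepipuibidugig.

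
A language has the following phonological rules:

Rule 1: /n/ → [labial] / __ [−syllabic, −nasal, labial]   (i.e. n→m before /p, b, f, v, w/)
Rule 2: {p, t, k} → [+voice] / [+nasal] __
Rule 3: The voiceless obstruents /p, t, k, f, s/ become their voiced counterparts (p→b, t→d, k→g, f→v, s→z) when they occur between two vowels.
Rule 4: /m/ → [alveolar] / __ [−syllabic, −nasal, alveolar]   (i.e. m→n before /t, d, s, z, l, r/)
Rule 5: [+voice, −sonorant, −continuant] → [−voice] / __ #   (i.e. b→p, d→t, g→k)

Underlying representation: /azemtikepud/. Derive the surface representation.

azendigebut

Rule 1 (nasal place assimilation): no segment meets the environment; /azemtikepud/ is unchanged.
Rule 2 (post-nasal voicing): /t/ is a voiceless stop immediately after the nasal /m/, so it voices to [d]. /azemtikepud/ → azemdikepud.
Rule 3 (intervocalic voicing): /k/ is a voiceless obstruent between vowels /i/ and /e/, so it voices to [g]. /p/ is a voiceless obstruent between vowels /e/ and /u/, so it voices to [b]. /azemdikepud/ → azemdigebud.
Rule 4 (nasal place assimilation): /m/ precedes the alveolar consonant /d/, so it assimilates in place to [n]. /azemdigebud/ → azendigebud.
Rule 5 (final devoicing): /d/ is a voiced stop in word-final position, so it devoices to [t]. /azendigebud/ → azendigebut.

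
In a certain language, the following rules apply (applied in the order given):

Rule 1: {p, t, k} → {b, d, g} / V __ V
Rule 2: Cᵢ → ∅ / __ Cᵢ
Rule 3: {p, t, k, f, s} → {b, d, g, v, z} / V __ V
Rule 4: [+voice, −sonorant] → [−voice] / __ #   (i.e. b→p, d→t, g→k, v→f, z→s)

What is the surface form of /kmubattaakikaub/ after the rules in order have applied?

kmubadaagigaup

Rule 1 (intervocalic voicing): /k/ is a voiceless stop between vowels /a/ and /i/, so it voices to [g]. /k/ is a voiceless stop between vowels /i/ and /a/, so it voices to [g]. /kmubattaakikaub/ → kmubattaagigaub.
Rule 2 (degemination): /tt/ is a geminate; the first /t/ deletes. /kmubattaagigaub/ → kmubataagigaub.
Rule 3 (intervocalic voicing): /t/ is a voiceless obstruent between vowels /a/ and /a/, so it voices to [d]. /kmubataagigaub/ → kmubadaagigaub.
Rule 4 (final devoicing): /b/ is a voiced obstruent in word-final position, so it devoices to [p]. /kmubadaagigaub/ → kmubadaagigaup.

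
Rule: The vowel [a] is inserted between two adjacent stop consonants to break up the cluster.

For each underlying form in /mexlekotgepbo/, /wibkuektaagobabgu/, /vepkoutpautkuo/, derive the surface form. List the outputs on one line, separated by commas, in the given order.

/mexlekotgepbo/: /t/ and /g/ form a stop–stop cluster, so [a] is inserted between them. /p/ and /b/ form a stop–stop cluster, so [a] is inserted between them. → [mexlekotagepabo].
/wibkuektaagobabgu/: /b/ and /k/ form a stop–stop cluster, so [a] is inserted between them. /k/ and /t/ form a stop–stop cluster, so [a] is inserted between them. /b/ and /g/ form a stop–stop cluster, so [a] is inserted between them. → [wibakuekataagobabagu].
/vepkoutpautkuo/: /p/ and /k/ form a stop–stop cluster, so [a] is inserted between them. /t/ and /p/ form a stop–stop cluster, so [a] is inserted between them. /t/ and /k/ form a stop–stop cluster, so [a] is inserted between them. → [vepakoutapautakuo].

mexlekotagepabo, wibakuekataagobabagu, vepakoutapautakuo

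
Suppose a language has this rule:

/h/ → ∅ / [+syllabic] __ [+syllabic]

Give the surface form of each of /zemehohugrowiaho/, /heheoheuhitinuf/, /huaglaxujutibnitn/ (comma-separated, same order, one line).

zemeougrowiao, heeoeuitinuf, huaglaxujutibnitn

/zemehohugrowiaho/: /h/ occurs between vowels /e/ and /o/, so it deletes. /h/ occurs between vowels /o/ and /u/, so it deletes. /h/ occurs between vowels /a/ and /o/, so it deletes. → [zemeougrowiao].
/heheoheuhitinuf/: /h/ occurs between vowels /e/ and /e/, so it deletes. /h/ occurs between vowels /o/ and /e/, so it deletes. /h/ occurs between vowels /u/ and /i/, so it deletes. → [heeoeuitinuf].
/huaglaxujutibnitn/: the rule's environment is not met; surfaces unchanged as [huaglaxujutibnitn].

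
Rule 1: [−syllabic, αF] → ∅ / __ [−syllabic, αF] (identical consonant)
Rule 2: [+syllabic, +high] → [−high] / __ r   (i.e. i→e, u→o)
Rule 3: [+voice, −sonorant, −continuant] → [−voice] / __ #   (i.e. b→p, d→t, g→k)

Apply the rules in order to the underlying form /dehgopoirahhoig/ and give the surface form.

Rule 1 (degemination): /hh/ is a geminate; the first /h/ deletes. /dehgopoirahhoig/ → dehgopoirahoig.
Rule 2 (pre-rhotic lowering): /i/ is a high vowel immediately before /r/, so it lowers to [e]. /dehgopoirahoig/ → dehgopoerahoig.
Rule 3 (final devoicing): /g/ is a voiced stop in word-final position, so it devoices to [k]. /dehgopoerahoig/ → dehgopoerahoik.

dehgopoerahoik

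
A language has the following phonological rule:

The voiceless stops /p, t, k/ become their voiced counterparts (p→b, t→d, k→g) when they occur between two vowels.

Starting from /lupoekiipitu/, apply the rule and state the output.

luboegiibidu

/p/ is a voiceless stop between vowels /u/ and /o/, so it voices to [b].
/k/ is a voiceless stop between vowels /e/ and /i/, so it voices to [g].
/p/ is a voiceless stop between vowels /i/ and /i/, so it voices to [b].
/t/ is a voiceless stop between vowels /i/ and /u/, so it voices to [d].
Surface form: [luboegiibidu].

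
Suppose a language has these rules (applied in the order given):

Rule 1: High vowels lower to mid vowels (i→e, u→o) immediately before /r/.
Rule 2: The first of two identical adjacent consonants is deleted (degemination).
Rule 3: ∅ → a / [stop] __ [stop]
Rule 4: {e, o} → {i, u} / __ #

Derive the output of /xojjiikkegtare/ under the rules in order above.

Rule 1 (pre-rhotic lowering): no segment meets the environment; /xojjiikkegtare/ is unchanged.
Rule 2 (degemination): /jj/ is a geminate; the first /j/ deletes. /kk/ is a geminate; the first /k/ deletes. /xojjiikkegtare/ → xojiikegtare.
Rule 3 (stop-cluster a-epenthesis): /g/ and /t/ form a stop–stop cluster, so [a] is inserted between them. /xojiikegtare/ → xojiikegatare.
Rule 4 (final vowel raising): /e/ is a mid vowel in word-final position, so it raises to [i]. /xojiikegatare/ → xojiikegatari.

xojiikegatari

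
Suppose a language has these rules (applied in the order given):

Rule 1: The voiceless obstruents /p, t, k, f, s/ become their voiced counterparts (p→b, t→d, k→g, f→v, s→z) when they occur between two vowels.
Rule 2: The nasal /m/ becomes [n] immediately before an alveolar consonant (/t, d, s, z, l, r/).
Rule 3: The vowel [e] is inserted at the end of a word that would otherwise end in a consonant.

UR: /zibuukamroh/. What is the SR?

Rule 1 (intervocalic voicing): /k/ is a voiceless obstruent between vowels /u/ and /a/, so it voices to [g]. /zibuukamroh/ → zibuugamroh.
Rule 2 (nasal place assimilation): /m/ precedes the alveolar consonant /r/, so it assimilates in place to [n]. /zibuugamroh/ → zibuuganroh.
Rule 3 (final e-epenthesis): the form ends in the consonant /h/, so [e] is inserted word-finally. /zibuuganroh/ → zibuuganrohe.

zibuuganrohe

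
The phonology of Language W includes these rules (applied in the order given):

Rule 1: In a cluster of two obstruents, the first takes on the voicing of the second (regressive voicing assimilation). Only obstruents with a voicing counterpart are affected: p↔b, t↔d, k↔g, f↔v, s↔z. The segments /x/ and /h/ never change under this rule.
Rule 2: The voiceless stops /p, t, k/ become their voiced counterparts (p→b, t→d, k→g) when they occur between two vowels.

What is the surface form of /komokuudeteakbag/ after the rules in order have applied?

komoguudedeagbag

Rule 1 (regressive voicing assimilation): /k/ precedes the voiced obstruent /b/, so it voices to [g] by assimilation. /komokuudeteakbag/ → komokuudeteagbag.
Rule 2 (intervocalic voicing): /k/ is a voiceless stop between vowels /o/ and /u/, so it voices to [g]. /t/ is a voiceless stop between vowels /e/ and /e/, so it voices to [d]. /komokuudeteagbag/ → komoguudedeagbag.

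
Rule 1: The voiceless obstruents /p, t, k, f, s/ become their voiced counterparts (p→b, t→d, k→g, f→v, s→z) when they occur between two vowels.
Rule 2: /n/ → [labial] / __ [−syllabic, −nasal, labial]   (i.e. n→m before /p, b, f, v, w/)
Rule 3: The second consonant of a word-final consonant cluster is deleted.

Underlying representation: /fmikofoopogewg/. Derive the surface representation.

Rule 1 (intervocalic voicing): /k/ is a voiceless obstruent between vowels /i/ and /o/, so it voices to [g]. /f/ is a voiceless obstruent between vowels /o/ and /o/, so it voices to [v]. /p/ is a voiceless obstruent between vowels /o/ and /o/, so it voices to [b]. /fmikofoopogewg/ → fmigovoobogewg.
Rule 2 (nasal place assimilation): no segment meets the environment; /fmigovoobogewg/ is unchanged.
Rule 3 (final cluster simplification): /g/ is the second consonant of a word-final cluster /wg/, so it deletes. /fmigovoobogewg/ → fmigovoobogew.

fmigovoobogew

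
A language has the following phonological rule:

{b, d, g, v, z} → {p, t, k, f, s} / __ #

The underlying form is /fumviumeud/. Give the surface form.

Scanning /fumviumeud/: /v/ at position 4 is not in the conditioning environment; /d/ is a voiced obstruent in word-final position, so it devoices to [t].
Result: [fumviumeut].

fumviumeut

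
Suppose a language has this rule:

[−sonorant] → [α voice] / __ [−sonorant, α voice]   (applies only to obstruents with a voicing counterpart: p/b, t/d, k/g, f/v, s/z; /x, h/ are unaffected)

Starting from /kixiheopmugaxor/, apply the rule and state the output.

kixiheopmugaxor

No segment of /kixiheopmugaxor/ meets the structural description of the rule, so the form surfaces unchanged.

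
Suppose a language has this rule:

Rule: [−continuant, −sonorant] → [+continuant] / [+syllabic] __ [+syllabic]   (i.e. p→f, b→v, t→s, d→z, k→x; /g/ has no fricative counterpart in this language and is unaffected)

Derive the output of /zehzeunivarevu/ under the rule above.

No segment of /zehzeunivarevu/ meets the structural description of the rule, so the form surfaces unchanged.

zehzeunivarevu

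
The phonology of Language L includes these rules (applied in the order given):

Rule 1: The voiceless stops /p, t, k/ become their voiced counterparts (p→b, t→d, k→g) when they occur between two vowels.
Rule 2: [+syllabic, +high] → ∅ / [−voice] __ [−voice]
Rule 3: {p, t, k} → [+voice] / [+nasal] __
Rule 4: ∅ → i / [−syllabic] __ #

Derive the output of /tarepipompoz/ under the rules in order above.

tarebibombozi

Rule 1 (intervocalic voicing): /p/ is a voiceless stop between vowels /e/ and /i/, so it voices to [b]. /p/ is a voiceless stop between vowels /i/ and /o/, so it voices to [b]. /tarepipompoz/ → tarebibompoz.
Rule 2 (high vowel syncope): no segment meets the environment; /tarebibompoz/ is unchanged.
Rule 3 (post-nasal voicing): /p/ is a voiceless stop immediately after the nasal /m/, so it voices to [b]. /tarebibompoz/ → tarebibomboz.
Rule 4 (final i-epenthesis): the form ends in the consonant /z/, so [i] is inserted word-finally. /tarebibomboz/ → tarebibombozi.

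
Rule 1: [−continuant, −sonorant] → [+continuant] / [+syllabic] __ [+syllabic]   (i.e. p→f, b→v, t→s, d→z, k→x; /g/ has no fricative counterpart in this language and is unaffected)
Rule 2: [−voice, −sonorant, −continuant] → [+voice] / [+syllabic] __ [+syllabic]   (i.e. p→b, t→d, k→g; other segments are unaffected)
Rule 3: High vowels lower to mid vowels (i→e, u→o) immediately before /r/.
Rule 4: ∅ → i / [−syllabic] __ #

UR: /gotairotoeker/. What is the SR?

gosaerosoexeri

Rule 1 (intervocalic spirantization): /t/ is a stop between vowels /o/ and /a/, so it spirantizes to the fricative [s]. /t/ is a stop between vowels /o/ and /o/, so it spirantizes to the fricative [s]. /k/ is a stop between vowels /e/ and /e/, so it spirantizes to the fricative [x]. /gotairotoeker/ → gosairosoexer.
Rule 2 (intervocalic voicing): no segment meets the environment; /gosairosoexer/ is unchanged.
Rule 3 (pre-rhotic lowering): /i/ is a high vowel immediately before /r/, so it lowers to [e]. /gosairosoexer/ → gosaerosoexer.
Rule 4 (final i-epenthesis): the form ends in the consonant /r/, so [i] is inserted word-finally. /gosaerosoexer/ → gosaerosoexeri.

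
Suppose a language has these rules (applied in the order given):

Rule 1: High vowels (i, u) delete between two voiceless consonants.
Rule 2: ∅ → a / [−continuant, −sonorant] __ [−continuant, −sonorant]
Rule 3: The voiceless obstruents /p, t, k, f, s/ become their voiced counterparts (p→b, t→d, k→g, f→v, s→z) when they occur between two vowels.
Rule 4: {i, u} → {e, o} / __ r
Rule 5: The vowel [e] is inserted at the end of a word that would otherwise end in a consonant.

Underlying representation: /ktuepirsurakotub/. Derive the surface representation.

kaduebersoragodube

Rule 1 (high vowel syncope): no segment meets the environment; /ktuepirsurakotub/ is unchanged.
Rule 2 (stop-cluster a-epenthesis): /k/ and /t/ form a stop–stop cluster, so [a] is inserted between them. /ktuepirsurakotub/ → katuepirsurakotub.
Rule 3 (intervocalic voicing): /t/ is a voiceless obstruent between vowels /a/ and /u/, so it voices to [d]. /p/ is a voiceless obstruent between vowels /e/ and /i/, so it voices to [b]. /k/ is a voiceless obstruent between vowels /a/ and /o/, so it voices to [g]. /t/ is a voiceless obstruent between vowels /o/ and /u/, so it voices to [d]. /katuepirsurakotub/ → kaduebirsuragodub.
Rule 4 (pre-rhotic lowering): /i/ is a high vowel immediately before /r/, so it lowers to [e]. /u/ is a high vowel immediately before /r/, so it lowers to [o]. /kaduebirsuragodub/ → kaduebersoragodub.
Rule 5 (final e-epenthesis): the form ends in the consonant /b/, so [e] is inserted word-finally. /kaduebersoragodub/ → kaduebersoragodube.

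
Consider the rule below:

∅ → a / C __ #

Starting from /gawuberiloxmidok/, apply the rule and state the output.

the form ends in the consonant /k/, so [a] is inserted word-finally.
Surface form: [gawuberiloxmidoka].

gawuberiloxmidoka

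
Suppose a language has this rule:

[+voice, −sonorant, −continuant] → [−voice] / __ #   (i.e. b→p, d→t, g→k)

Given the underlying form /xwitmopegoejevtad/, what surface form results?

/d/ is a voiced stop in word-final position, so it devoices to [t].
The other instance of /g/ does not occur in the required environment and remains unchanged.
Surface form: [xwitmopegoejevtat].

xwitmopegoejevtat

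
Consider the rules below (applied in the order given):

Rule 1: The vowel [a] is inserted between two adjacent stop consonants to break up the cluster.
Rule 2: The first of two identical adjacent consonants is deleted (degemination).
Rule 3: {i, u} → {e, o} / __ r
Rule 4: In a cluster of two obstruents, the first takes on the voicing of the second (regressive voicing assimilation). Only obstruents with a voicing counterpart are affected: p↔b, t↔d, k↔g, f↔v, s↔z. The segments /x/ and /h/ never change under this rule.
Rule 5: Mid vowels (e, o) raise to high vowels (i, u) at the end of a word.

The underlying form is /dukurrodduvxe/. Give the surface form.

Rule 1 (stop-cluster a-epenthesis): /d/ and /d/ form a stop–stop cluster, so [a] is inserted between them. /dukurrodduvxe/ → dukurrodaduvxe.
Rule 2 (degemination): /rr/ is a geminate; the first /r/ deletes. /dukurrodaduvxe/ → dukurodaduvxe.
Rule 3 (pre-rhotic lowering): /u/ is a high vowel immediately before /r/, so it lowers to [o]. /dukurodaduvxe/ → dukorodaduvxe.
Rule 4 (regressive voicing assimilation): /v/ precedes the voiceless obstruent /x/, so it devoices to [f] by assimilation. /dukorodaduvxe/ → dukorodadufxe.
Rule 5 (final vowel raising): /e/ is a mid vowel in word-final position, so it raises to [i]. /dukorodadufxe/ → dukorodadufxi.

dukorodadufxi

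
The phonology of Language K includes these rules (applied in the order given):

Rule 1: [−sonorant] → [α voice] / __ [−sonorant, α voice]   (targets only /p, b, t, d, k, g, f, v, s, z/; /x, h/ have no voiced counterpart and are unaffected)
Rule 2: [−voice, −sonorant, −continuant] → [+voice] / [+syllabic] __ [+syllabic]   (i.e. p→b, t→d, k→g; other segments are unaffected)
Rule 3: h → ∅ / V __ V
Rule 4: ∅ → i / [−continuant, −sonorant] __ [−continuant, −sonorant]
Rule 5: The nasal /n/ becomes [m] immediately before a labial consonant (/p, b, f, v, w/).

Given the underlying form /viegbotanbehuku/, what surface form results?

Rule 1 (regressive voicing assimilation): no segment meets the environment; /viegbotanbehuku/ is unchanged.
Rule 2 (intervocalic voicing): /t/ is a voiceless stop between vowels /o/ and /a/, so it voices to [d]. /k/ is a voiceless stop between vowels /u/ and /u/, so it voices to [g]. /viegbotanbehuku/ → viegbodanbehugu.
Rule 3 (intervocalic h-deletion): /h/ occurs between vowels /e/ and /u/, so it deletes. /viegbodanbehugu/ → viegbodanbeugu.
Rule 4 (stop-cluster i-epenthesis): /g/ and /b/ form a stop–stop cluster, so [i] is inserted between them. /viegbodanbeugu/ → viegibodanbeugu.
Rule 5 (nasal place assimilation): /n/ precedes the labial consonant /b/, so it assimilates in place to [m]. /viegibodanbeugu/ → viegibodambeugu.

viegibodambeugu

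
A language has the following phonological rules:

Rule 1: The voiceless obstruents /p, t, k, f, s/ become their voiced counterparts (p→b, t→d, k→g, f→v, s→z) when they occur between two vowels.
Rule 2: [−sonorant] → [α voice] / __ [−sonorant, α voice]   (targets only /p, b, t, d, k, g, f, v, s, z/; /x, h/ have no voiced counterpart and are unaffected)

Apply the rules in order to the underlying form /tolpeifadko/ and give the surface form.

Rule 1 (intervocalic voicing): /f/ is a voiceless obstruent between vowels /i/ and /a/, so it voices to [v]. /tolpeifadko/ → tolpeivadko.
Rule 2 (regressive voicing assimilation): /d/ precedes the voiceless obstruent /k/, so it devoices to [t] by assimilation. /tolpeivadko/ → tolpeivatko.

tolpeivatko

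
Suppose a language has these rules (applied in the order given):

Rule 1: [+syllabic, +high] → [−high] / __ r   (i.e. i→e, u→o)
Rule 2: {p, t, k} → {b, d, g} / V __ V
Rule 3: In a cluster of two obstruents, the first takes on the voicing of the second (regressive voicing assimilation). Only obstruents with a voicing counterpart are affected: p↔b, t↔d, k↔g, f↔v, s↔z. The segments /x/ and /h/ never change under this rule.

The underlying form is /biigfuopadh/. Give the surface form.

Rule 1 (pre-rhotic lowering): no segment meets the environment; /biigfuopadh/ is unchanged.
Rule 2 (intervocalic voicing): /p/ is a voiceless stop between vowels /o/ and /a/, so it voices to [b]. /biigfuopadh/ → biigfuobadh.
Rule 3 (regressive voicing assimilation): /g/ precedes the voiceless obstruent /f/, so it devoices to [k] by assimilation. /d/ precedes the voiceless obstruent /h/, so it devoices to [t] by assimilation. /biigfuobadh/ → biikfuobath.

biikfuobath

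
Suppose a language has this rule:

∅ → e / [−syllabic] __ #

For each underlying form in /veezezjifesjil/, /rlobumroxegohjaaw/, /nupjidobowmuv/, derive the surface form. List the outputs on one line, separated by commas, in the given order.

/veezezjifesjil/: the form ends in the consonant /l/, so [e] is inserted word-finally. → [veezezjifesjile].
/rlobumroxegohjaaw/: the form ends in the consonant /w/, so [e] is inserted word-finally. → [rlobumroxegohjaawe].
/nupjidobowmuv/: the form ends in the consonant /v/, so [e] is inserted word-finally. → [nupjidobowmuve].

veezezjifesjile, rlobumroxegohjaawe, nupjidobowmuve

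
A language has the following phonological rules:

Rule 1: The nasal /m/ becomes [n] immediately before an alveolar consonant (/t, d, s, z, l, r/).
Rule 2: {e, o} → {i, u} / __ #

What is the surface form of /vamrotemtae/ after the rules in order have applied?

vanrotentai

Rule 1 (nasal place assimilation): /m/ precedes the alveolar consonant /r/, so it assimilates in place to [n]. /m/ precedes the alveolar consonant /t/, so it assimilates in place to [n]. /vamrotemtae/ → vanrotentae.
Rule 2 (final vowel raising): /e/ is a mid vowel in word-final position, so it raises to [i]. /vanrotentae/ → vanrotentai.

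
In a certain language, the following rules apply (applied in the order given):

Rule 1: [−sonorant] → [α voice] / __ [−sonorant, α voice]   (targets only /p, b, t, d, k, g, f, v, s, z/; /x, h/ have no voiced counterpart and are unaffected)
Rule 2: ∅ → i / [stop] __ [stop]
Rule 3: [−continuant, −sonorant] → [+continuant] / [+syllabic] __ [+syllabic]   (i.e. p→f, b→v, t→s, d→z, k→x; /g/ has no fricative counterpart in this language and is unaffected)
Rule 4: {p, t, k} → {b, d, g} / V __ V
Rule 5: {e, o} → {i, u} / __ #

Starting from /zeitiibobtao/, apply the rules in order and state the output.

zeisiivofisau

Rule 1 (regressive voicing assimilation): /b/ precedes the voiceless obstruent /t/, so it devoices to [p] by assimilation. /zeitiibobtao/ → zeitiiboptao.
Rule 2 (stop-cluster i-epenthesis): /p/ and /t/ form a stop–stop cluster, so [i] is inserted between them. /zeitiiboptao/ → zeitiibopitao.
Rule 3 (intervocalic spirantization): /t/ is a stop between vowels /i/ and /i/, so it spirantizes to the fricative [s]. /b/ is a stop between vowels /i/ and /o/, so it spirantizes to the fricative [v]. /p/ is a stop between vowels /o/ and /i/, so it spirantizes to the fricative [f]. /t/ is a stop between vowels /i/ and /a/, so it spirantizes to the fricative [s]. /zeitiibopitao/ → zeisiivofisao.
Rule 4 (intervocalic voicing): no segment meets the environment; /zeisiivofisao/ is unchanged.
Rule 5 (final vowel raising): /o/ is a mid vowel in word-final position, so it raises to [u]. /zeisiivofisao/ → zeisiivofisau.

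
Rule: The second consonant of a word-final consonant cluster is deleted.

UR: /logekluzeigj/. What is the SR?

logekluzeig

/j/ is the second consonant of a word-final cluster /gj/, so it deletes.
The other instances of /l/, /g/, /k/, /z/ do not occur in the required environment and remain unchanged.
Surface form: [logekluzeig].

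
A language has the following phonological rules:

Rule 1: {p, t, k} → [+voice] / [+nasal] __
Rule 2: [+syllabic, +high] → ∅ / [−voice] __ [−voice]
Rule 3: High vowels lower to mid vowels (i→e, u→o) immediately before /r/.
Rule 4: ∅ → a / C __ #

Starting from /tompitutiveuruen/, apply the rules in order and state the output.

tombittiveoruena

Rule 1 (post-nasal voicing): /p/ is a voiceless stop immediately after the nasal /m/, so it voices to [b]. /tompitutiveuruen/ → tombitutiveuruen.
Rule 2 (high vowel syncope): /u/ is a high vowel flanked by voiceless consonants /t/ and /t/, so it deletes. /tombitutiveuruen/ → tombittiveuruen.
Rule 3 (pre-rhotic lowering): /u/ is a high vowel immediately before /r/, so it lowers to [o]. /tombittiveuruen/ → tombittiveoruen.
Rule 4 (final a-epenthesis): the form ends in the consonant /n/, so [a] is inserted word-finally. /tombittiveoruen/ → tombittiveoruena.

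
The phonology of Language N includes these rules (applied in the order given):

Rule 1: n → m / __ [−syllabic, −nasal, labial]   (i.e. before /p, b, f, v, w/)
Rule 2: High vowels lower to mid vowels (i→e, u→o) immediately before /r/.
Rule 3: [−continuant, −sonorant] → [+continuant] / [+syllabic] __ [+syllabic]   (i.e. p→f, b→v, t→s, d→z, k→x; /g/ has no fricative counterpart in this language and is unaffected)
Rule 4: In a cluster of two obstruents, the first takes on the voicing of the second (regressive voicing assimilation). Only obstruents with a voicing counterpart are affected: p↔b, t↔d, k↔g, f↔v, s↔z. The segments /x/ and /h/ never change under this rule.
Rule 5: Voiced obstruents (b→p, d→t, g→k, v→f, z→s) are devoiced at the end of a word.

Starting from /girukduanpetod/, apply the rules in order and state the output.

Rule 1 (nasal place assimilation): /n/ precedes the labial consonant /p/, so it assimilates in place to [m]. /girukduanpetod/ → girukduampetod.
Rule 2 (pre-rhotic lowering): /i/ is a high vowel immediately before /r/, so it lowers to [e]. /girukduampetod/ → gerukduampetod.
Rule 3 (intervocalic spirantization): /t/ is a stop between vowels /e/ and /o/, so it spirantizes to the fricative [s]. /gerukduampetod/ → gerukduampesod.
Rule 4 (regressive voicing assimilation): /k/ precedes the voiced obstruent /d/, so it voices to [g] by assimilation. /gerukduampesod/ → gerugduampesod.
Rule 5 (final devoicing): /d/ is a voiced obstruent in word-final position, so it devoices to [t]. /gerugduampesod/ → gerugduampesot.

gerugduampesot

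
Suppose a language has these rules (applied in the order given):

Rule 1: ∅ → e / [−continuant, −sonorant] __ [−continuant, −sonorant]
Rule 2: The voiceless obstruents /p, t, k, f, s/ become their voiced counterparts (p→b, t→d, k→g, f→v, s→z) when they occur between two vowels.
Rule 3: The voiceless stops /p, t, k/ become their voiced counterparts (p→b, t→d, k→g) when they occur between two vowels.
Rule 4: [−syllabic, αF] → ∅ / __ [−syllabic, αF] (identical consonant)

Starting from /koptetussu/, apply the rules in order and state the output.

Rule 1 (stop-cluster e-epenthesis): /p/ and /t/ form a stop–stop cluster, so [e] is inserted between them. /koptetussu/ → kopetetussu.
Rule 2 (intervocalic voicing): /p/ is a voiceless obstruent between vowels /o/ and /e/, so it voices to [b]. /t/ is a voiceless obstruent between vowels /e/ and /e/, so it voices to [d]. /t/ is a voiceless obstruent between vowels /e/ and /u/, so it voices to [d]. /kopetetussu/ → kobededussu.
Rule 3 (intervocalic voicing): no segment meets the environment; /kobededussu/ is unchanged.
Rule 4 (degemination): /ss/ is a geminate; the first /s/ deletes. /kobededussu/ → kobededusu.

kobededusu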